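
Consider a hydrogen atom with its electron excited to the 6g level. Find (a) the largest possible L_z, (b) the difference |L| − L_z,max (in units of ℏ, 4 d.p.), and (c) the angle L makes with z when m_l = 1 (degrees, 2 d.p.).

L_z,max = 4ℏ; |L|−L_z,max ≈ 0.4721ℏ; θ(m_l=1) ≈ 77.08°

The 6g level has l = 4.
L_z,max = lℏ = 4ℏ.
|L| − L_z,max = (2√5 − 4)ℏ ≈ 0.4721ℏ.
For m_l = 1: cos θ = 1/√20, θ ≈ 77.08°.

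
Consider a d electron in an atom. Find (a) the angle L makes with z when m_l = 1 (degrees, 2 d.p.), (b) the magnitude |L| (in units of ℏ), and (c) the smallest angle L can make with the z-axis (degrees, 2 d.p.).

A d state has l = 2.
For m_l = 1: cos θ = 1/√6, θ ≈ 65.91°.
|L| = ℏ√(2·3) = √6 ℏ ≈ 2.449ℏ.
cos θ_min = 2/√6, so θ_min ≈ 35.26°.

θ(m_l=1) ≈ 65.91°; |L| = √6 ℏ ≈ 2.449ℏ; θ_min ≈ 35.26°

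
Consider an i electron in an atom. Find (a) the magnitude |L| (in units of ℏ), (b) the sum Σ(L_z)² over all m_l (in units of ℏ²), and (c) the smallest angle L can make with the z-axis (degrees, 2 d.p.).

For an i orbital, l = 6.
|L| = ℏ√(6·7) = √42 ℏ ≈ 6.481ℏ.
Σ m_l² = 182, so Σ(L_z)² = 182 ℏ².
cos θ_min = 6/√42, so θ_min ≈ 22.21°.

|L| = √42 ℏ ≈ 6.481ℏ; Σ(L_z)² = 182 ℏ²; θ_min ≈ 22.21°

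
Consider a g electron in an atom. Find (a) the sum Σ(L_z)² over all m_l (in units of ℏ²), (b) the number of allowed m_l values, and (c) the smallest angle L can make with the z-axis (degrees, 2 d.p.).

For a g orbital, l = 4.
Σ m_l² = 60, so Σ(L_z)² = 60 ℏ².
There are 2l+1 = 9 values of m_l.
cos θ_min = 4/√20, so θ_min ≈ 26.57°.

Σ(L_z)² = 60 ℏ²; 9 values; θ_min ≈ 26.57°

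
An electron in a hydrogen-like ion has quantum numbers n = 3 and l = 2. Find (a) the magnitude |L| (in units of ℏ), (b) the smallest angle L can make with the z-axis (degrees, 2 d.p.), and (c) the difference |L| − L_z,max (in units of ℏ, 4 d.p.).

|L| = ℏ√(2·3) = √6 ℏ ≈ 2.449ℏ.
cos θ_min = 2/√6, so θ_min ≈ 35.26°.
|L| − L_z,max = (√6 − 2)ℏ ≈ 0.4495ℏ.

|L| = √6 ℏ ≈ 2.449ℏ; θ_min ≈ 35.26°; |L|−L_z,max ≈ 0.4495ℏ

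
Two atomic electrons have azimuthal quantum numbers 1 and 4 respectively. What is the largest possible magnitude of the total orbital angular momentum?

Angular momentum addition gives L = |l₁ − l₂|, …, l₁ + l₂.
L ∈ {3, 4, 5}.
The largest magnitude corresponds to L = 5: |L_tot| = ℏ√(5·6) = √30 ℏ.

|L_tot|_max = √30 ℏ ≈ 5.477ℏ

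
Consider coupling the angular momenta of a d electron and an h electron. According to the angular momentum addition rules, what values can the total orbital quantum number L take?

The total orbital quantum number L ranges from |l₁ − l₂| to l₁ + l₂ in integer steps.
Allowed values: L = 3, 4, 5, 6, 7.

L = 3, 4, 5, 6, 7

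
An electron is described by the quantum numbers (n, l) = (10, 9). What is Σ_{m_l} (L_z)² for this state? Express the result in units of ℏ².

The allowed m_l values are -9, -8, -7, -6, -5, -4, -3, -2, -1, 0, 1, 2, 3, 4, 5, 6, 7, 8, 9.
Σ m_l² = l(l+1)(2l+1)/3 = 9·10·19/3 = 570.

Σ(L_z)² = 570 ℏ²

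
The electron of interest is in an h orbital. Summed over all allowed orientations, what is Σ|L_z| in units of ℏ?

Σ|L_z| = 30 ℏ

For an h orbital, l = 5.
m_l ∈ {-5, -4, -3, -2, -1, 0, 1, 2, 3, 4, 5}.
Σ|m_l| = l(l+1) = 30.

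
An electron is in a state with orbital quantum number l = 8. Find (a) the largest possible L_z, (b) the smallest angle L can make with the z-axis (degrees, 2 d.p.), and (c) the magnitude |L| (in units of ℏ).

L_z,max = 8ℏ; θ_min ≈ 19.47°; |L| = 6√2 ℏ ≈ 8.485ℏ

L_z,max = lℏ = 8ℏ.
cos θ_min = 8/√72, so θ_min ≈ 19.47°.
|L| = ℏ√(8·9) = 6√2 ℏ ≈ 8.485ℏ.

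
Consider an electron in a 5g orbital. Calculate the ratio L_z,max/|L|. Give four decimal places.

L_z,max/|L| = 0.8944

5g means n = 5, l = 4.
|L| = 2√5 ℏ ≈ 4.4721ℏ, while L_z,max = lℏ = 4ℏ.
L_z,max/|L| = 4/√20 = 0.8944.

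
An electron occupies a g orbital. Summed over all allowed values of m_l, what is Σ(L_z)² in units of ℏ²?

Σ(L_z)² = 60 ℏ²

The letter g corresponds to l = 4.
The allowed m_l values are -4, -3, -2, -1, 0, 1, 2, 3, 4.
Σ m_l² = l(l+1)(2l+1)/3 = 4·5·9/3 = 60.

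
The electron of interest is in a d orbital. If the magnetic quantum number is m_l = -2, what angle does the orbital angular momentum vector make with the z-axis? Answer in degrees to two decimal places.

θ ≈ 144.74°

A d state has l = 2.
|L|² = l(l+1)ℏ² = 6ℏ², so |L| = √6 ℏ.
L_z = m_l ℏ = −2ℏ.
cos θ = L_z/|L| = -2/√6, so θ ≈ 144.74°.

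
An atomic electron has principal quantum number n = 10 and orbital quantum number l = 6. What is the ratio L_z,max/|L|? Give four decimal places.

L_z,max/|L| = 0.9258

|L| = √42 ℏ ≈ 6.4807ℏ, while L_z,max = lℏ = 6ℏ.
L_z,max/|L| = 6/√42 = 0.9258.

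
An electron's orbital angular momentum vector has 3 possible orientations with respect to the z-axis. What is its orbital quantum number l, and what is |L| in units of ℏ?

Since there are 2l+1 = 3 values of m_l, l = 1.
|L| = ℏ√(l(l+1)) = ℏ√(1·2) = √2 ℏ.

l = 1, |L| = √2 ℏ ≈ 1.414ℏ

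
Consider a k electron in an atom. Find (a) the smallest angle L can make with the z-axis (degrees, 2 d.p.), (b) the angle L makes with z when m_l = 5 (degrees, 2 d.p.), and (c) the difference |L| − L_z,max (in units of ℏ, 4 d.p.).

For a k orbital, l = 7.
cos θ_min = 7/√56, so θ_min ≈ 20.70°.
For m_l = 5: cos θ = 5/√56, θ ≈ 48.08°.
|L| − L_z,max = (2√14 − 7)ℏ ≈ 0.4833ℏ.

θ_min ≈ 20.70°; θ(m_l=5) ≈ 48.08°; |L|−L_z,max ≈ 0.4833ℏ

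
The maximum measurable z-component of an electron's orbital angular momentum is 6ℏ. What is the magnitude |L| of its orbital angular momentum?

Since max m_l = l, l = 6.
|L| = ℏ√(l(l+1)) = √42 ℏ.

|L| = √42 ℏ ≈ 6.481ℏ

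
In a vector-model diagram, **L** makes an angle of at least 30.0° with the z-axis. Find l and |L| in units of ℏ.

l = 3, |L| = 2√3 ℏ ≈ 3.464ℏ

At minimum angle, m_l = l, so cos θ = l/√(l(l+1)); cos²θ = l/(l+1) = 0.7500.
l = cos²θ/sin²θ ≈ 3.
Then |L| = ℏ√(3·4) = 2√3 ℏ.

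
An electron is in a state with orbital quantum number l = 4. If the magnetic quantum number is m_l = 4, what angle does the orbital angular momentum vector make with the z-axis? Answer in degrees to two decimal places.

|L|² = l(l+1)ℏ² = 20ℏ², so |L| = 2√5 ℏ.
L_z = m_l ℏ = 4ℏ.
cos θ = L_z/|L| = 4/√20, so θ ≈ 26.57°.

θ ≈ 26.57°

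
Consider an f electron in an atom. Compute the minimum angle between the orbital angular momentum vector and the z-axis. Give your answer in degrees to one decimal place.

θ_min ≈ 30.0°

For an f orbital, l = 3.
|L| = √(l(l+1)) ℏ = 2√3 ℏ.
The smallest angle corresponds to the largest L_z, i.e. m_l = l = 3, giving L_z = 3ℏ.
cos θ_min = 3/√12, so θ_min ≈ 30.0°.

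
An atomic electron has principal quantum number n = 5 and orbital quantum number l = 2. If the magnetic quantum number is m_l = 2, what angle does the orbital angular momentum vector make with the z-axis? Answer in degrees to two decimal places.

θ ≈ 35.26°

|L| = √(l(l+1)) ℏ = √6 ℏ.
L_z = m_l ℏ = 2ℏ.
cos θ = L_z/|L| = 2/√6, so θ ≈ 35.26°.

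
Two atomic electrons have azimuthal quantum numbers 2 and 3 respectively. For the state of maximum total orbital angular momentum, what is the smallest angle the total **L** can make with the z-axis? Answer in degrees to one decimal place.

θ_min ≈ 24.1°

Angular momentum addition gives L = |l₁ − l₂|, …, l₁ + l₂.
So L can be 1, 2, 3, 4, 5.
The maximum is L = 5, with |L_tot| = ℏ√(5·6) = √30 ℏ.
The minimum angle with z is arccos(5/√30) ≈ 24.1°.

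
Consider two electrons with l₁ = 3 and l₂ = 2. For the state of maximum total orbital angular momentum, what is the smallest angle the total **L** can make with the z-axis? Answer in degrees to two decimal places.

θ_min ≈ 24.09°

By the triangle rule, |l₁ − l₂| ≤ L ≤ l₁ + l₂.
Allowed values: L = 1, 2, 3, 4, 5.
The maximum is L = 5, with |L_tot| = ℏ√(5·6) = √30 ℏ.
The minimum angle with z is arccos(5/√30) ≈ 24.09°.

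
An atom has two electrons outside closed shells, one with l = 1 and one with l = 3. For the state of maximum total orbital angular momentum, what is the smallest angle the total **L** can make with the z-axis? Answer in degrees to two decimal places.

The total orbital quantum number L ranges from |l₁ − l₂| to l₁ + l₂ in integer steps.
Allowed values: L = 2, 3, 4.
The maximum is L = 4, with |L_tot| = ℏ√(4·5) = 2√5 ℏ.
The minimum angle with z is arccos(4/√20) ≈ 26.57°.

θ_min ≈ 26.57°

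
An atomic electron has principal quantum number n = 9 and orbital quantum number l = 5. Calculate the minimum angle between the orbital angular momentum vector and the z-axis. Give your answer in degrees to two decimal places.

θ_min ≈ 24.09°

|L| = √(l(l+1)) ℏ = √30 ℏ.
The smallest angle corresponds to the largest L_z, i.e. m_l = l = 5, giving L_z = 5ℏ.
cos θ_min = 5/√30, so θ_min ≈ 24.09°.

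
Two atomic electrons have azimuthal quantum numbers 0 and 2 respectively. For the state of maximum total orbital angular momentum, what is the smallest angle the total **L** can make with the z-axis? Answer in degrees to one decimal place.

The total orbital quantum number L ranges from |l₁ − l₂| to l₁ + l₂ in integer steps.
So L can be 2.
The maximum is L = 2, with |L_tot| = ℏ√(2·3) = √6 ℏ.
The minimum angle with z is arccos(2/√6) ≈ 35.3°.

θ_min ≈ 35.3°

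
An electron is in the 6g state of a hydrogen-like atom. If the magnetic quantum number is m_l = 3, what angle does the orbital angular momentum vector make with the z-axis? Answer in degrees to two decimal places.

θ ≈ 47.87°

The 6g subshell has l = 4.
|L| = ℏ√(l(l+1)) = 2√5 ℏ.
L_z = m_l ℏ = 3ℏ.
cos θ = L_z/|L| = 3/√20, so θ ≈ 47.87°.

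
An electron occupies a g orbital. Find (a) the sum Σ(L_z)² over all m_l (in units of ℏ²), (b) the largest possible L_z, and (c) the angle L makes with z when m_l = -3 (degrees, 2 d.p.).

For a g orbital, l = 4.
Σ m_l² = 60, so Σ(L_z)² = 60 ℏ².
L_z,max = lℏ = 4ℏ.
For m_l = -3: cos θ = -3/√20, θ ≈ 132.13°.

Σ(L_z)² = 60 ℏ²; L_z,max = 4ℏ; θ(m_l=-3) ≈ 132.13°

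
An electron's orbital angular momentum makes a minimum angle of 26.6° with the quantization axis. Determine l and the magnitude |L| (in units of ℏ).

cos θ_min = l/√(l(l+1)) = √(l/(l+1)), so l/(l+1) = cos²(26.6°) = 0.7995.
Thus l = 0.7995/(1 − 0.7995) ≈ 4.
Then |L| = ℏ√(4·5) = 2√5 ℏ.

l = 4, |L| = 2√5 ℏ ≈ 4.472ℏ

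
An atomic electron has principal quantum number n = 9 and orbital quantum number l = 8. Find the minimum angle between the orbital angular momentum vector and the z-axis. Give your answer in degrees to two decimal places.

θ_min ≈ 19.47°

|L| = ℏ√(l(l+1)) = 6√2 ℏ.
The smallest angle corresponds to the largest L_z, i.e. m_l = l = 8, giving L_z = 8ℏ.
cos θ_min = 8/√72, so θ_min ≈ 19.47°.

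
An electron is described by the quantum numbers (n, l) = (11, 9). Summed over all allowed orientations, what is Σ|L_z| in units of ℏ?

Σ|L_z| = 90 ℏ

The allowed m_l values are -9, -8, -7, -6, -5, -4, -3, -2, -1, 0, 1, 2, 3, 4, 5, 6, 7, 8, 9.
Σ|m_l| = 2(1+2+…+9) = 90.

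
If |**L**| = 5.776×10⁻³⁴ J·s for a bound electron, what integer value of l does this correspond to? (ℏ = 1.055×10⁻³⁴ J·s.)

l = 5

In units of ℏ, |L| ≈ 5.475.
Set l(l+1) = 29.97; the integer solution is l = 5.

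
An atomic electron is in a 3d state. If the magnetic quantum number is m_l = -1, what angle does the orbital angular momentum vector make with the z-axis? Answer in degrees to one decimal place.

3d means n = 3, l = 2.
|L|² = l(l+1)ℏ² = 6ℏ², so |L| = √6 ℏ.
L_z = m_l ℏ = −1ℏ.
cos θ = L_z/|L| = -1/√6, so θ ≈ 114.1°.

θ ≈ 114.1°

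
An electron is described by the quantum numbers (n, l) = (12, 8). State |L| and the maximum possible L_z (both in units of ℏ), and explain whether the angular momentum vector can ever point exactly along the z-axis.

No: L_z,max = 8ℏ < |L| = 6√2 ℏ ≈ 8.485ℏ

|L| = 6√2 ℏ ≈ 8.4853ℏ, while L_z,max = lℏ = 8ℏ.
Since |L| > L_z,max, the vector can never point exactly along z; the closest it comes is θ_min = arccos(8/√72) ≈ 19.5°.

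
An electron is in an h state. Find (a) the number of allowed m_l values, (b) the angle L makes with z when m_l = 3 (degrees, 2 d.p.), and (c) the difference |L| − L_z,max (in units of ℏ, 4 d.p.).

An h state has l = 5.
There are 2l+1 = 11 values of m_l.
For m_l = 3: cos θ = 3/√30, θ ≈ 56.79°.
|L| − L_z,max = (√30 − 5)ℏ ≈ 0.4772ℏ.

11 values; θ(m_l=3) ≈ 56.79°; |L|−L_z,max ≈ 0.4772ℏ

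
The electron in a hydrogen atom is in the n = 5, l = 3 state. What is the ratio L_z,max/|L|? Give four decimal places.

L_z,max/|L| = 0.8660

|L| = 2√3 ℏ ≈ 3.4641ℏ, while L_z,max = lℏ = 3ℏ.
L_z,max/|L| = 3/√12 = 0.8660.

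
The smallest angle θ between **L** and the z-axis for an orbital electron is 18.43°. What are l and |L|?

cos θ_min = l/√(l(l+1)) = √(l/(l+1)), so l/(l+1) = cos²(18.43°) = 0.9001.
l = cos²θ/sin²θ ≈ 9.
Then |L| = ℏ√(9·10) = 3√10 ℏ.

l = 9, |L| = 3√10 ℏ ≈ 9.487ℏ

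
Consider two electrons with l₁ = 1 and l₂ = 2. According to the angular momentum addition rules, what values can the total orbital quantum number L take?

L = 1, 2, 3

The total orbital quantum number L ranges from |l₁ − l₂| to l₁ + l₂ in integer steps.
So L can be 1, 2, 3.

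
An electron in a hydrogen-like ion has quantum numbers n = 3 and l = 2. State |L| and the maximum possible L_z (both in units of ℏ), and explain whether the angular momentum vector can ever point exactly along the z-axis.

|L| = √6 ℏ ≈ 2.4495ℏ, while L_z,max = lℏ = 2ℏ.
Since |L| > L_z,max, the vector can never point exactly along z; the closest it comes is θ_min = arccos(2/√6) ≈ 35.3°.

No: L_z,max = 2ℏ < |L| = √6 ℏ ≈ 2.449ℏ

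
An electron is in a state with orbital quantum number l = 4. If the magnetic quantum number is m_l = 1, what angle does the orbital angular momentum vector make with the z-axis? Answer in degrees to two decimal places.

θ ≈ 77.08°

|L| = ℏ√(l(l+1)) = 2√5 ℏ.
L_z = m_l ℏ = 1ℏ.
cos θ = L_z/|L| = 1/√20, so θ ≈ 77.08°.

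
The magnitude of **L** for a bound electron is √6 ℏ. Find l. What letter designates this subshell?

l = 2 (d orbital)

(|L|/ℏ)² = l(l+1) = 6.
Solving: l = 2.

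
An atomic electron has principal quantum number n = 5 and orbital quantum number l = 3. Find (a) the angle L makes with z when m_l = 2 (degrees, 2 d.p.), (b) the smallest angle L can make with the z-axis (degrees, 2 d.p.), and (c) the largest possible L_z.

For m_l = 2: cos θ = 2/√12, θ ≈ 54.74°.
cos θ_min = 3/√12, so θ_min ≈ 30.00°.
L_z,max = lℏ = 3ℏ.

θ(m_l=2) ≈ 54.74°; θ_min ≈ 30.00°; L_z,max = 3ℏ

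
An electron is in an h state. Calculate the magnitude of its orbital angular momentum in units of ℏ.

The letter h corresponds to l = 5.
|L| = ℏ√(l(l+1)) = ℏ√(5·6) = √30 ℏ

|L| = √30 ℏ ≈ 5.477ℏ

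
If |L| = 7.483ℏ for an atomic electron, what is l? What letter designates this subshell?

Since |L|² = l(l+1)ℏ², l(l+1) = 56.
Solving: l = 7.

l = 7 (k orbital)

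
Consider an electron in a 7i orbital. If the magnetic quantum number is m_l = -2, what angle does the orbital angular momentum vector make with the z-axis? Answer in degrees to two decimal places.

7i means n = 7, l = 6.
|L|² = l(l+1)ℏ² = 42ℏ², so |L| = √42 ℏ.
L_z = m_l ℏ = −2ℏ.
cos θ = L_z/|L| = -2/√42, so θ ≈ 107.98°.

θ ≈ 107.98°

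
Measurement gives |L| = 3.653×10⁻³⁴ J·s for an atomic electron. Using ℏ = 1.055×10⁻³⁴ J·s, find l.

l = 3

In units of ℏ, |L| ≈ 3.463.
(|L|/ℏ)² = l(l+1) ≈ 11.99 ⇒ l = 3.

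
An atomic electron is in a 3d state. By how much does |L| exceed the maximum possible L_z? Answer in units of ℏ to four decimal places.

For 3d, l = 2.
|L| = √6 ℏ ≈ 2.4495ℏ, while L_z,max = lℏ = 2ℏ.
The difference is (√6 − 2)ℏ ≈ 0.4495ℏ.

|L| − L_z,max ≈ 0.4495ℏ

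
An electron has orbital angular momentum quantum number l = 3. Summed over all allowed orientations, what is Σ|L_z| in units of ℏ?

The allowed m_l values are -3, -2, -1, 0, 1, 2, 3.
Σ|m_l| = 2·3(3+1)/2 = 12.

Σ|L_z| = 12 ℏ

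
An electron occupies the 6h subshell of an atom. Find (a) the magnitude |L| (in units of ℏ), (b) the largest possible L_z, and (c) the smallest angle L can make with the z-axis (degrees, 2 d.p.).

For 6h, l = 5.
|L| = ℏ√(5·6) = √30 ℏ ≈ 5.477ℏ.
L_z,max = lℏ = 5ℏ.
cos θ_min = 5/√30, so θ_min ≈ 24.09°.

|L| = √30 ℏ ≈ 5.477ℏ; L_z,max = 5ℏ; θ_min ≈ 24.09°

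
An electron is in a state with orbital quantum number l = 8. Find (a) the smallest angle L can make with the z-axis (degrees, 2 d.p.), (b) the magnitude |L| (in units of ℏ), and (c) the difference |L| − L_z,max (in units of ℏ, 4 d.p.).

cos θ_min = 8/√72, so θ_min ≈ 19.47°.
|L| = ℏ√(8·9) = 6√2 ℏ ≈ 8.485ℏ.
|L| − L_z,max = (6√2 − 8)ℏ ≈ 0.4853ℏ.

θ_min ≈ 19.47°; |L| = 6√2 ℏ ≈ 8.485ℏ; |L|−L_z,max ≈ 0.4853ℏ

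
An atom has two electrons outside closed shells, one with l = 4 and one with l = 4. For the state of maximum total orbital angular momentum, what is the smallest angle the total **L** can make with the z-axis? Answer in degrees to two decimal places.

Angular momentum addition gives L = |l₁ − l₂|, …, l₁ + l₂.
Allowed values: L = 0, 1, 2, 3, 4, 5, 6, 7, 8.
The maximum is L = 8, with |L_tot| = ℏ√(8·9) = 6√2 ℏ.
The minimum angle with z is arccos(8/√72) ≈ 19.47°.

θ_min ≈ 19.47°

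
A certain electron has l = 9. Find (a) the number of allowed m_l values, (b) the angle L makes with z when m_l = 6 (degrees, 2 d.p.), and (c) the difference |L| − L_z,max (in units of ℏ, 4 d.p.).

19 values; θ(m_l=6) ≈ 50.77°; |L|−L_z,max ≈ 0.4868ℏ

There are 2l+1 = 19 values of m_l.
For m_l = 6: cos θ = 6/√90, θ ≈ 50.77°.
|L| − L_z,max = (3√10 − 9)ℏ ≈ 0.4868ℏ.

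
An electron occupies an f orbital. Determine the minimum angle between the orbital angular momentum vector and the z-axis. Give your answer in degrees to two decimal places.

θ_min ≈ 30.00°

An f state has l = 3.
|L| = ℏ√(l(l+1)) = 2√3 ℏ.
The smallest angle corresponds to the largest L_z, i.e. m_l = l = 3, giving L_z = 3ℏ.
cos θ_min = 3/√12, so θ_min ≈ 30.00°.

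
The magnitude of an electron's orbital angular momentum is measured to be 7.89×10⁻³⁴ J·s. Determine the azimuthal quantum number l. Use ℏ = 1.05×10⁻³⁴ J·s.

l = 7

|L|/ℏ = (7.89×10⁻³⁴)/(1.05×10⁻³⁴) ≈ 7.514.
(|L|/ℏ)² = l(l+1) ≈ 56.46 ⇒ l = 7.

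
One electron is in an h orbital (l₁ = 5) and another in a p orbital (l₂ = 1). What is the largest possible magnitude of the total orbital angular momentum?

Angular momentum addition gives L = |l₁ − l₂|, …, l₁ + l₂.
L ∈ {4, 5, 6}.
The largest magnitude corresponds to L = 6: |L_tot| = ℏ√(6·7) = √42 ℏ.

|L_tot|_max = √42 ℏ ≈ 6.481ℏ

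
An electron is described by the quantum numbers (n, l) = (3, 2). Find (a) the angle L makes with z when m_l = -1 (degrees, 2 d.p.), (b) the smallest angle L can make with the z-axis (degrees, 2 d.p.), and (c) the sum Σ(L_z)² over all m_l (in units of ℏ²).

For m_l = -1: cos θ = -1/√6, θ ≈ 114.09°.
cos θ_min = 2/√6, so θ_min ≈ 35.26°.
Σ m_l² = 10, so Σ(L_z)² = 10 ℏ².

θ(m_l=-1) ≈ 114.09°; θ_min ≈ 35.26°; Σ(L_z)² = 10 ℏ²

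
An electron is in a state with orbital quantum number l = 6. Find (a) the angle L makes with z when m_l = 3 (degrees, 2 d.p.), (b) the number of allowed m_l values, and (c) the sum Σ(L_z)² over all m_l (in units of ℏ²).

θ(m_l=3) ≈ 62.42°; 13 values; Σ(L_z)² = 182 ℏ²

For m_l = 3: cos θ = 3/√42, θ ≈ 62.42°.
There are 2l+1 = 13 values of m_l.
Σ m_l² = 182, so Σ(L_z)² = 182 ℏ².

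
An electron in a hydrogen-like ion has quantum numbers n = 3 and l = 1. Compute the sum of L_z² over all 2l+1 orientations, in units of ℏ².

Σ(L_z)² = 2 ℏ²

m_l ∈ {-1, 0, 1}.
Summing m² from −1 to 1: Σ m_l² = 2.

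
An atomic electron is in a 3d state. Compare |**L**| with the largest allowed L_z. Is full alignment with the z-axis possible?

The 3d subshell has l = 2.
|L| = √6 ℏ ≈ 2.4495ℏ, while L_z,max = lℏ = 2ℏ.
Since |L| > L_z,max, the vector can never point exactly along z; the closest it comes is θ_min = arccos(2/√6) ≈ 35.3°.

No: L_z,max = 2ℏ < |L| = √6 ℏ ≈ 2.449ℏ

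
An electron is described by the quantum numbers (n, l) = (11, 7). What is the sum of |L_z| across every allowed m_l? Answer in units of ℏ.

m_l runs from −7 to 7, i.e. {-7, -6, -5, -4, -3, -2, -1, 0, 1, 2, 3, 4, 5, 6, 7}.
Σ|m_l| = 2·7(7+1)/2 = 56.

Σ|L_z| = 56 ℏ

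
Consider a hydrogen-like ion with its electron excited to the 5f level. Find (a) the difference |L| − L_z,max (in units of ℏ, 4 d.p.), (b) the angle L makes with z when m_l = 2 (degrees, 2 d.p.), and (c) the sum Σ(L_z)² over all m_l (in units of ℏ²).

|L|−L_z,max ≈ 0.4641ℏ; θ(m_l=2) ≈ 54.74°; Σ(L_z)² = 28 ℏ²

The 5f level has l = 3.
|L| − L_z,max = (2√3 − 3)ℏ ≈ 0.4641ℏ.
For m_l = 2: cos θ = 2/√12, θ ≈ 54.74°.
Σ m_l² = 28, so Σ(L_z)² = 28 ℏ².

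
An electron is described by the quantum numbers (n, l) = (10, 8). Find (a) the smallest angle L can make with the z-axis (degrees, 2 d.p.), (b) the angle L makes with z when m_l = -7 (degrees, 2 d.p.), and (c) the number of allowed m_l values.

θ_min ≈ 19.47°; θ(m_l=-7) ≈ 145.58°; 17 values

cos θ_min = 8/√72, so θ_min ≈ 19.47°.
For m_l = -7: cos θ = -7/√72, θ ≈ 145.58°.
There are 2l+1 = 17 values of m_l.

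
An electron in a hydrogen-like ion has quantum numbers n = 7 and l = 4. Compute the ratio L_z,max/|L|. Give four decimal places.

L_z,max/|L| = 0.8944

|L| = 2√5 ℏ ≈ 4.4721ℏ, while L_z,max = lℏ = 4ℏ.
L_z,max/|L| = 4/√20 = 0.8944.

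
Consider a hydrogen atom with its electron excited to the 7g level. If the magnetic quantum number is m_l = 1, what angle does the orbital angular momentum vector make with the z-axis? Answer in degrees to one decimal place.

The 7g level has l = 4.
|L|² = l(l+1)ℏ² = 20ℏ², so |L| = 2√5 ℏ.
L_z = m_l ℏ = 1ℏ.
cos θ = L_z/|L| = 1/√20, so θ ≈ 77.1°.

θ ≈ 77.1°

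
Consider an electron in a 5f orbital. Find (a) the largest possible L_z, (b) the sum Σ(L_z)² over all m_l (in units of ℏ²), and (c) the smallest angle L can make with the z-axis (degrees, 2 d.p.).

5f means n = 5, l = 3.
L_z,max = lℏ = 3ℏ.
Σ m_l² = 28, so Σ(L_z)² = 28 ℏ².
cos θ_min = 3/√12, so θ_min ≈ 30.00°.

L_z,max = 3ℏ; Σ(L_z)² = 28 ℏ²; θ_min ≈ 30.00°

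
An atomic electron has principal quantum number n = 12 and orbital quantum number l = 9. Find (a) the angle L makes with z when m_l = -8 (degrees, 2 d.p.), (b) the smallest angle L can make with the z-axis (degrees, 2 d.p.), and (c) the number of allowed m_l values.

For m_l = -8: cos θ = -8/√90, θ ≈ 147.49°.
cos θ_min = 9/√90, so θ_min ≈ 18.43°.
There are 2l+1 = 19 values of m_l.

θ(m_l=-8) ≈ 147.49°; θ_min ≈ 18.43°; 19 values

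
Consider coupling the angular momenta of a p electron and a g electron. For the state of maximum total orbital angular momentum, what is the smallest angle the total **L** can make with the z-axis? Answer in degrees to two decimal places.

By the triangle rule, |l₁ − l₂| ≤ L ≤ l₁ + l₂.
L ∈ {3, 4, 5}.
The maximum is L = 5, with |L_tot| = ℏ√(5·6) = √30 ℏ.
The minimum angle with z is arccos(5/√30) ≈ 24.09°.

θ_min ≈ 24.09°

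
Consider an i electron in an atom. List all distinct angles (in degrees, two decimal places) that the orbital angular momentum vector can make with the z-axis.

θ ∈ {22.21°, 39.51°, 51.89°, 62.42°, 72.02°, 81.12°, 90.00°, 98.88°, 107.98°, 117.58°, 128.11°, 140.49°, 157.79°}

An i state has l = 6.
|L| = √(l(l+1)) ℏ = √42 ℏ.
cos θ = m_l/√42 for each m_l ∈ {-6, -5, -4, -3, -2, -1, 0, 1, 2, 3, 4, 5, 6}.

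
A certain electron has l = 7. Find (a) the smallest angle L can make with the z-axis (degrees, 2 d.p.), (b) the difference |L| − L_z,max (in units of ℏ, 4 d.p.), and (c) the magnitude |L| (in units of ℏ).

cos θ_min = 7/√56, so θ_min ≈ 20.70°.
|L| − L_z,max = (2√14 − 7)ℏ ≈ 0.4833ℏ.
|L| = ℏ√(7·8) = 2√14 ℏ ≈ 7.483ℏ.

θ_min ≈ 20.70°; |L|−L_z,max ≈ 0.4833ℏ; |L| = 2√14 ℏ ≈ 7.483ℏ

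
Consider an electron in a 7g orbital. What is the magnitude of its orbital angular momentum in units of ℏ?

For 7g, l = 4.
|L| = ℏ√(l(l+1)) = ℏ√(4·5) = 2√5 ℏ

|L| = 2√5 ℏ ≈ 4.472ℏ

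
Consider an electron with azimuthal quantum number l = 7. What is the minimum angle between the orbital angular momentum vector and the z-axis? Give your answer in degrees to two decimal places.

θ_min ≈ 20.70°

|L| = ℏ√(l(l+1)) = 2√14 ℏ.
The smallest angle corresponds to the largest L_z, i.e. m_l = l = 7, giving L_z = 7ℏ.
cos θ_min = 7/√56, so θ_min ≈ 20.70°.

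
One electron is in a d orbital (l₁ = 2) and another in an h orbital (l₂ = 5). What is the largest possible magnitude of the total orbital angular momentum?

|L_tot|_max = 2√14 ℏ ≈ 7.483ℏ

The total orbital quantum number L ranges from |l₁ − l₂| to l₁ + l₂ in integer steps.
L ∈ {3, 4, 5, 6, 7}.
The largest magnitude corresponds to L = 7: |L_tot| = ℏ√(7·8) = 2√14 ℏ.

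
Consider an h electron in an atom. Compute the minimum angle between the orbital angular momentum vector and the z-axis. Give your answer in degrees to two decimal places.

An h state has l = 5.
|L|² = l(l+1)ℏ² = 30ℏ², so |L| = √30 ℏ.
The smallest angle corresponds to the largest L_z, i.e. m_l = l = 5, giving L_z = 5ℏ.
cos θ_min = 5/√30, so θ_min ≈ 24.09°.

θ_min ≈ 24.09°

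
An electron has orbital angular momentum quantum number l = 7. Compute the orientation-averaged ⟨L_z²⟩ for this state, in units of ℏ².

⟨L_z²⟩ = 18.67 ℏ²

m_l runs from −7 to 7, i.e. {-7, -6, -5, -4, -3, -2, -1, 0, 1, 2, 3, 4, 5, 6, 7}.
Average of L_z² over 15 states: 280/15 ℏ² = 18.67 ℏ².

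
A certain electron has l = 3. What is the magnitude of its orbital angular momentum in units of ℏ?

|L| = 2√3 ℏ ≈ 3.464ℏ

|L| = ℏ√(l(l+1)) = ℏ√(3·4) = 2√3 ℏ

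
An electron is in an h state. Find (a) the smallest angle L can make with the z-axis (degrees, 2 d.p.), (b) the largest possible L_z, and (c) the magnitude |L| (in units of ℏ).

For an h orbital, l = 5.
cos θ_min = 5/√30, so θ_min ≈ 24.09°.
L_z,max = lℏ = 5ℏ.
|L| = ℏ√(5·6) = √30 ℏ ≈ 5.477ℏ.

θ_min ≈ 24.09°; L_z,max = 5ℏ; |L| = √30 ℏ ≈ 5.477ℏ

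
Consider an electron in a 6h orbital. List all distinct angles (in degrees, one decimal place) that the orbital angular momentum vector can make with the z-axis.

For 6h, l = 5.
|L| = √(l(l+1)) ℏ = √30 ℏ.
cos θ = m_l/√30 for each m_l ∈ {-5, -4, -3, -2, -1, 0, 1, 2, 3, 4, 5}.

θ ∈ {24.1°, 43.1°, 56.8°, 68.6°, 79.5°, 90.0°, 100.5°, 111.4°, 123.2°, 136.9°, 155.9°}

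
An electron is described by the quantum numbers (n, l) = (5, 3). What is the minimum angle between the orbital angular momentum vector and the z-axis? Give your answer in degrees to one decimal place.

|L| = √(l(l+1)) ℏ = 2√3 ℏ.
The smallest angle corresponds to the largest L_z, i.e. m_l = l = 3, giving L_z = 3ℏ.
cos θ_min = 3/√12, so θ_min ≈ 30.0°.

θ_min ≈ 30.0°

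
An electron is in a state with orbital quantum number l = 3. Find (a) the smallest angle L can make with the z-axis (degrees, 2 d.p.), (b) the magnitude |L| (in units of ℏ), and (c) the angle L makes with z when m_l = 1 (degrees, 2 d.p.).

cos θ_min = 3/√12, so θ_min ≈ 30.00°.
|L| = ℏ√(3·4) = 2√3 ℏ ≈ 3.464ℏ.
For m_l = 1: cos θ = 1/√12, θ ≈ 73.22°.

θ_min ≈ 30.00°; |L| = 2√3 ℏ ≈ 3.464ℏ; θ(m_l=1) ≈ 73.22°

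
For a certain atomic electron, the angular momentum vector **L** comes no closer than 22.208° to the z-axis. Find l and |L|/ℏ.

l = 6, |L| = √42 ℏ ≈ 6.481ℏ

At minimum angle, m_l = l, so cos θ = l/√(l(l+1)); cos²θ = l/(l+1) = 0.8571.
Thus l = 0.8571/(1 − 0.8571) ≈ 6.
Then |L| = ℏ√(6·7) = √42 ℏ.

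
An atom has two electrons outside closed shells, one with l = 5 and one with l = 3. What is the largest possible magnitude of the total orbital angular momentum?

The total orbital quantum number L ranges from |l₁ − l₂| to l₁ + l₂ in integer steps.
L ∈ {2, 3, 4, 5, 6, 7, 8}.
The largest magnitude corresponds to L = 8: |L_tot| = ℏ√(8·9) = 6√2 ℏ.

|L_tot|_max = 6√2 ℏ ≈ 8.485ℏ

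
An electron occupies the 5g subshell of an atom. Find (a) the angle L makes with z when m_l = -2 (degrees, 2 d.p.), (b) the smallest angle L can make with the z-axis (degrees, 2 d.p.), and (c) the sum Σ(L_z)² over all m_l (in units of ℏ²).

The 5g subshell has l = 4.
For m_l = -2: cos θ = -2/√20, θ ≈ 116.57°.
cos θ_min = 4/√20, so θ_min ≈ 26.57°.
Σ m_l² = 60, so Σ(L_z)² = 60 ℏ².

θ(m_l=-2) ≈ 116.57°; θ_min ≈ 26.57°; Σ(L_z)² = 60 ℏ²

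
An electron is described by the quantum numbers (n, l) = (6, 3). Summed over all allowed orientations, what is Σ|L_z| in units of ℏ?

Σ|L_z| = 12 ℏ

m_l ∈ {-3, -2, -1, 0, 1, 2, 3}.
Σ|m_l| = 2·3(3+1)/2 = 12.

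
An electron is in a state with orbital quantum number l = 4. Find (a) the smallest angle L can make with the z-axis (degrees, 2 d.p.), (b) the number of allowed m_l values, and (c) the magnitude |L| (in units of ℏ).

cos θ_min = 4/√20, so θ_min ≈ 26.57°.
There are 2l+1 = 9 values of m_l.
|L| = ℏ√(4·5) = 2√5 ℏ ≈ 4.472ℏ.

θ_min ≈ 26.57°; 9 values; |L| = 2√5 ℏ ≈ 4.472ℏ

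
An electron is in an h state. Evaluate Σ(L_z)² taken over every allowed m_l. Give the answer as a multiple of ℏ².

H corresponds to l = 5.
m_l runs from −5 to 5, i.e. {-5, -4, -3, -2, -1, 0, 1, 2, 3, 4, 5}.
Summing m² from −5 to 5: Σ m_l² = 110.

Σ(L_z)² = 110 ℏ²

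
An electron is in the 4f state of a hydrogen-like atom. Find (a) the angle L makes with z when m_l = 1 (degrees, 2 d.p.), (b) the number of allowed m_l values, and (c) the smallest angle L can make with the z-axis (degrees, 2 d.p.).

θ(m_l=1) ≈ 73.22°; 7 values; θ_min ≈ 30.00°

The 4f subshell has l = 3.
For m_l = 1: cos θ = 1/√12, θ ≈ 73.22°.
There are 2l+1 = 7 values of m_l.
cos θ_min = 3/√12, so θ_min ≈ 30.00°.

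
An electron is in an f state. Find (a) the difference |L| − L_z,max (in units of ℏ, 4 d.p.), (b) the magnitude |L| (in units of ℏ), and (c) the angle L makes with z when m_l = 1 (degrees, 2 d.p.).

|L|−L_z,max ≈ 0.4641ℏ; |L| = 2√3 ℏ ≈ 3.464ℏ; θ(m_l=1) ≈ 73.22°

For an f orbital, l = 3.
|L| − L_z,max = (2√3 − 3)ℏ ≈ 0.4641ℏ.
|L| = ℏ√(3·4) = 2√3 ℏ ≈ 3.464ℏ.
For m_l = 1: cos θ = 1/√12, θ ≈ 73.22°.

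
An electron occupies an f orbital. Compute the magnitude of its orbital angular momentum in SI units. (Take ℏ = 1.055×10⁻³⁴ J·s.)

The letter f corresponds to l = 3.
|L| = ℏ√(l(l+1)) = ℏ√(3·4) = 2√3 ℏ
Numerically, |L| = 3.464 × (1.055×10⁻³⁴ J·s) = 3.655×10⁻³⁴ J·s.

|L| = 3.655×10⁻³⁴ J·s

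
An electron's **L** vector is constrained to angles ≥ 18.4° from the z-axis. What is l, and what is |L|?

l = 9, |L| = 3√10 ℏ ≈ 9.487ℏ

cos θ_min = l/√(l(l+1)) = √(l/(l+1)), so l/(l+1) = cos²(18.4°) = 0.9004.
l = cos²θ/sin²θ ≈ 9.
Then |L| = ℏ√(9·10) = 3√10 ℏ.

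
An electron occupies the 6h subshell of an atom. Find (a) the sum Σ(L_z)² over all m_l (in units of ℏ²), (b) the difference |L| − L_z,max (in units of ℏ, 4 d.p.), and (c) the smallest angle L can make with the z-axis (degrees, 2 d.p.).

Σ(L_z)² = 110 ℏ²; |L|−L_z,max ≈ 0.4772ℏ; θ_min ≈ 24.09°

6h means n = 6, l = 5.
Σ m_l² = 110, so Σ(L_z)² = 110 ℏ².
|L| − L_z,max = (√30 − 5)ℏ ≈ 0.4772ℏ.
cos θ_min = 5/√30, so θ_min ≈ 24.09°.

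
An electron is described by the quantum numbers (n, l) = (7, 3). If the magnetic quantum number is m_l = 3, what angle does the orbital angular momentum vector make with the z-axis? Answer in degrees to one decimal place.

θ ≈ 30.0°

|L| = ℏ√(l(l+1)) = 2√3 ℏ.
L_z = m_l ℏ = 3ℏ.
cos θ = L_z/|L| = 3/√12, so θ ≈ 30.0°.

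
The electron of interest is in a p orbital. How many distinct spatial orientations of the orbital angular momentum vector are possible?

For a p orbital, l = 1.
The number of m_l values is 2l + 1 = 2·1 + 1 = 3.

3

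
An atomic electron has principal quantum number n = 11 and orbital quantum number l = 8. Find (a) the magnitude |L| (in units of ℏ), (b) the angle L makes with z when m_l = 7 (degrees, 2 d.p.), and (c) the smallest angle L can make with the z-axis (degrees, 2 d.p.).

|L| = ℏ√(8·9) = 6√2 ℏ ≈ 8.485ℏ.
For m_l = 7: cos θ = 7/√72, θ ≈ 34.42°.
cos θ_min = 8/√72, so θ_min ≈ 19.47°.

|L| = 6√2 ℏ ≈ 8.485ℏ; θ(m_l=7) ≈ 34.42°; θ_min ≈ 19.47°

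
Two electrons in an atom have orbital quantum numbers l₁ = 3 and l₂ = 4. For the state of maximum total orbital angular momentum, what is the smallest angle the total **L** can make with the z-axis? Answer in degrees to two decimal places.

L runs from |3 − 4| = 1 to 3 + 4 = 7.
L ∈ {1, 2, 3, 4, 5, 6, 7}.
The maximum is L = 7, with |L_tot| = ℏ√(7·8) = 2√14 ℏ.
The minimum angle with z is arccos(7/√56) ≈ 20.70°.

θ_min ≈ 20.70°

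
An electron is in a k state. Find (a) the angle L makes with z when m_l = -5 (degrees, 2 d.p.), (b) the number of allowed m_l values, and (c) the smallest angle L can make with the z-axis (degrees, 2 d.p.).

θ(m_l=-5) ≈ 131.92°; 15 values; θ_min ≈ 20.70°

For a k orbital, l = 7.
For m_l = -5: cos θ = -5/√56, θ ≈ 131.92°.
There are 2l+1 = 15 values of m_l.
cos θ_min = 7/√56, so θ_min ≈ 20.70°.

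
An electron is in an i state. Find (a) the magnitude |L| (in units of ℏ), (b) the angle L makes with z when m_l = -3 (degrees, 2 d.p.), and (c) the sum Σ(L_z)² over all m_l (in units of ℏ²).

|L| = √42 ℏ ≈ 6.481ℏ; θ(m_l=-3) ≈ 117.58°; Σ(L_z)² = 182 ℏ²

An i state has l = 6.
|L| = ℏ√(6·7) = √42 ℏ ≈ 6.481ℏ.
For m_l = -3: cos θ = -3/√42, θ ≈ 117.58°.
Σ m_l² = 182, so Σ(L_z)² = 182 ℏ².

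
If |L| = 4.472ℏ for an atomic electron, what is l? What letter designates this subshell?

l = 4 (g orbital)

(|L|/ℏ)² = l(l+1) = 20.
Solving: l = 4.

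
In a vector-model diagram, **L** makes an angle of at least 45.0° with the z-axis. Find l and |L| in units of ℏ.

l = 1, |L| = √2 ℏ ≈ 1.414ℏ

cos²θ_min = l/(l+1) = 0.5000.
l = cos²θ/sin²θ ≈ 1.
Then |L| = ℏ√(1·2) = √2 ℏ.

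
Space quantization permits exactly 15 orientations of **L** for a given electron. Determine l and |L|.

15 = 2l + 1, so l = (15−1)/2 = 7.
|L| = ℏ√(l(l+1)) = ℏ√(7·8) = 2√14 ℏ.

l = 7, |L| = 2√14 ℏ ≈ 7.483ℏ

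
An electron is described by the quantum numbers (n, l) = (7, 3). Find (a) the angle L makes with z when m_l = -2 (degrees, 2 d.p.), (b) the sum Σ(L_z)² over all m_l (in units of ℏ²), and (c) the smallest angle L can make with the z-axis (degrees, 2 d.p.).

θ(m_l=-2) ≈ 125.26°; Σ(L_z)² = 28 ℏ²; θ_min ≈ 30.00°

For m_l = -2: cos θ = -2/√12, θ ≈ 125.26°.
Σ m_l² = 28, so Σ(L_z)² = 28 ℏ².
cos θ_min = 3/√12, so θ_min ≈ 30.00°.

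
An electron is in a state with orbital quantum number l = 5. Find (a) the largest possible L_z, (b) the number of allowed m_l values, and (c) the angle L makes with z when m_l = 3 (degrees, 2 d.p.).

L_z,max = lℏ = 5ℏ.
There are 2l+1 = 11 values of m_l.
For m_l = 3: cos θ = 3/√30, θ ≈ 56.79°.

L_z,max = 5ℏ; 11 values; θ(m_l=3) ≈ 56.79°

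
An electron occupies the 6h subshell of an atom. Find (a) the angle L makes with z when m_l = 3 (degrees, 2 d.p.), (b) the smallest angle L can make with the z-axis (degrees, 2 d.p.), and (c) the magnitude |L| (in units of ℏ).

θ(m_l=3) ≈ 56.79°; θ_min ≈ 24.09°; |L| = √30 ℏ ≈ 5.477ℏ

For 6h, l = 5.
For m_l = 3: cos θ = 3/√30, θ ≈ 56.79°.
cos θ_min = 5/√30, so θ_min ≈ 24.09°.
|L| = ℏ√(5·6) = √30 ℏ ≈ 5.477ℏ.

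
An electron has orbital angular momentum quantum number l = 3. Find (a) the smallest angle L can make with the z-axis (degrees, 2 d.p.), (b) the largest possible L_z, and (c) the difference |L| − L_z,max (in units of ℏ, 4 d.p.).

cos θ_min = 3/√12, so θ_min ≈ 30.00°.
L_z,max = lℏ = 3ℏ.
|L| − L_z,max = (2√3 − 3)ℏ ≈ 0.4641ℏ.

θ_min ≈ 30.00°; L_z,max = 3ℏ; |L|−L_z,max ≈ 0.4641ℏ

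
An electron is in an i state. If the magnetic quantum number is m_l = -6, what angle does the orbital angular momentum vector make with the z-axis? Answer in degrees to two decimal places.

θ ≈ 157.79°

I corresponds to l = 6.
|L| = ℏ√(l(l+1)) = √42 ℏ.
L_z = m_l ℏ = −6ℏ.
cos θ = L_z/|L| = -6/√42, so θ ≈ 157.79°.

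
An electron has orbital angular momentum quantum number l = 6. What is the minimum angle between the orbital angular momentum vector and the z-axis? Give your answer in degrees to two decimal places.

θ_min ≈ 22.21°

|L| = √(l(l+1)) ℏ = √42 ℏ.
The smallest angle corresponds to the largest L_z, i.e. m_l = l = 6, giving L_z = 6ℏ.
cos θ_min = 6/√42, so θ_min ≈ 22.21°.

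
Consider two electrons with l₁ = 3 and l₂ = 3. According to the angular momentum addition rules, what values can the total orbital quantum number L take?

The total orbital quantum number L ranges from |l₁ − l₂| to l₁ + l₂ in integer steps.
So L can be 0, 1, 2, 3, 4, 5, 6.

L = 0, 1, 2, 3, 4, 5, 6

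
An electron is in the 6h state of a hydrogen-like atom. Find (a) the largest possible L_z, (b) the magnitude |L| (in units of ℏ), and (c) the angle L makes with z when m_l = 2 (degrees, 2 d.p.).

The 6h subshell has l = 5.
L_z,max = lℏ = 5ℏ.
|L| = ℏ√(5·6) = √30 ℏ ≈ 5.477ℏ.
For m_l = 2: cos θ = 2/√30, θ ≈ 68.58°.

L_z,max = 5ℏ; |L| = √30 ℏ ≈ 5.477ℏ; θ(m_l=2) ≈ 68.58°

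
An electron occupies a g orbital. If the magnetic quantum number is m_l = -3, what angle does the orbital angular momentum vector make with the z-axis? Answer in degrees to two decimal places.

θ ≈ 132.13°

For a g orbital, l = 4.
|L|² = l(l+1)ℏ² = 20ℏ², so |L| = 2√5 ℏ.
L_z = m_l ℏ = −3ℏ.
cos θ = L_z/|L| = -3/√20, so θ ≈ 132.13°.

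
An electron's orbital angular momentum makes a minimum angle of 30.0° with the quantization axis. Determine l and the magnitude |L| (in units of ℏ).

At minimum angle, m_l = l, so cos θ = l/√(l(l+1)); cos²θ = l/(l+1) = 0.7500.
Thus l = 0.7500/(1 − 0.7500) ≈ 3.
Then |L| = ℏ√(3·4) = 2√3 ℏ.

l = 3, |L| = 2√3 ℏ ≈ 3.464ℏ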